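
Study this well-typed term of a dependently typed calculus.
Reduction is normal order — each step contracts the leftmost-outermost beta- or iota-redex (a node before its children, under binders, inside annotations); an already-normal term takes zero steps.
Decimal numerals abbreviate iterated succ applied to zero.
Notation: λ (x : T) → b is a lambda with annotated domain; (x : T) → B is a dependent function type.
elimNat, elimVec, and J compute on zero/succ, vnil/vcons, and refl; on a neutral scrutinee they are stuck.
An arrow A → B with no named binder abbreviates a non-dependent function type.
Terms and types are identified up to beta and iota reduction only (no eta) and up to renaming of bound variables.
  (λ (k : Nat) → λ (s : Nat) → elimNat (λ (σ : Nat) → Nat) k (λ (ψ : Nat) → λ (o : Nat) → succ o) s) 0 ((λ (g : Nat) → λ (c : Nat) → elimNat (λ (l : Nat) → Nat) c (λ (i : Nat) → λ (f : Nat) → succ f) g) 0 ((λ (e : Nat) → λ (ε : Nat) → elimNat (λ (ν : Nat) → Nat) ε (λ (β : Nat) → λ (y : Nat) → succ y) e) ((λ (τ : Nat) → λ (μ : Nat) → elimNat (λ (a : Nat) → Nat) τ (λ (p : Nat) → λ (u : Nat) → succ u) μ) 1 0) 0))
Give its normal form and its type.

normal form:
  1
inferred type:
  Nat
observation: 18 normal-order steps normalize the term, beginning with a beta-redex.


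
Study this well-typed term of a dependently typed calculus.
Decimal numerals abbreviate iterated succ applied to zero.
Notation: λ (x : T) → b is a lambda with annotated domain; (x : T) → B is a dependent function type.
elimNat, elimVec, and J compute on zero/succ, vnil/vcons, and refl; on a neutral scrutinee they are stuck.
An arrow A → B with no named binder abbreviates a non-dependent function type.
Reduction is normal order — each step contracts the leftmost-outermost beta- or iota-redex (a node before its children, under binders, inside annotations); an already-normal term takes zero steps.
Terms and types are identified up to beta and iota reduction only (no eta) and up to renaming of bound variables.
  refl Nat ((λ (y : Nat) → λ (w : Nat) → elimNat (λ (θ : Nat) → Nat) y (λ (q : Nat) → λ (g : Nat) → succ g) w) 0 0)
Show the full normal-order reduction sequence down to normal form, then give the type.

normal-order reduction sequence:
  refl Nat ((λ (y : Nat) → λ (w : Nat) → elimNat (λ (θ : Nat) → Nat) y (λ (q : Nat) → λ (g : Nat) → succ g) w) 0 0)
  ~> refl Nat ((λ (y : Nat) → elimNat (λ (w : Nat) → Nat) 0 (λ (θ : Nat) → λ (q : Nat) → succ q) y) 0)
  ~> refl Nat (elimNat (λ (y : Nat) → Nat) 0 (λ (w : Nat) → λ (θ : Nat) → succ θ) 0)
  ~> refl Nat 0
the term's type:
  Eq Nat 0 0


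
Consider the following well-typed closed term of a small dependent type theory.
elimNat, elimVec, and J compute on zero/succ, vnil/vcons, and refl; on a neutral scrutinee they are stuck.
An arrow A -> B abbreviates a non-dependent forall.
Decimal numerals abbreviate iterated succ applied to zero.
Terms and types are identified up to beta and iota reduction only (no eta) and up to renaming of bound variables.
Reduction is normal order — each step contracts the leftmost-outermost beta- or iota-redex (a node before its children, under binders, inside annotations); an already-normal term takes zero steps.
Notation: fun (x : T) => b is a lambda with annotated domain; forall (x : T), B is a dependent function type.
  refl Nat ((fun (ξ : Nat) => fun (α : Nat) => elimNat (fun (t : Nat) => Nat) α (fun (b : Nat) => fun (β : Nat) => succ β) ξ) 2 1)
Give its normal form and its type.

reduced normal form:
  refl Nat 3
inferred type:
  Eq Nat 3 3


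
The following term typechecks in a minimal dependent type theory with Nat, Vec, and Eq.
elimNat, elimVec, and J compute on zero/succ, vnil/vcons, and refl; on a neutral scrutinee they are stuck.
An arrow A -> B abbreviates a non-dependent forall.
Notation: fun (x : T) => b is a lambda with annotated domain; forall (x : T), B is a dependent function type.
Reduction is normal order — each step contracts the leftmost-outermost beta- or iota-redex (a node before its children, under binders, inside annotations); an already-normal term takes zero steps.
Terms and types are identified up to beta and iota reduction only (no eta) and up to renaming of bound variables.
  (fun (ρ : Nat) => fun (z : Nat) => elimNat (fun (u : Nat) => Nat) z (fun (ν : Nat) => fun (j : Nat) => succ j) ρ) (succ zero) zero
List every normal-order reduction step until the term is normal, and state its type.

reduction (normal order):
  (fun (ρ : Nat) => fun (z : Nat) => elimNat (fun (u : Nat) => Nat) z (fun (ν : Nat) => fun (j : Nat) => succ j) ρ) (succ zero) zero
  ~> (fun (ρ : Nat) => elimNat (fun (z : Nat) => Nat) ρ (fun (u : Nat) => fun (ν : Nat) => succ ν) (succ zero)) zero
  ~> elimNat (fun (ρ : Nat) => Nat) zero (fun (z : Nat) => fun (u : Nat) => succ u) (succ zero)
  ~> (fun (ρ : Nat) => fun (z : Nat) => succ z) zero (elimNat (fun (u : Nat) => Nat) zero (fun (ν : Nat) => fun (j : Nat) => succ j) zero)
  ~> (fun (ρ : Nat) => succ ρ) (elimNat (fun (z : Nat) => Nat) zero (fun (u : Nat) => fun (ν : Nat) => succ ν) zero)
  ~> succ (elimNat (fun (ρ : Nat) => Nat) zero (fun (z : Nat) => fun (u : Nat) => succ u) zero)
  ~> succ zero
inferred type:
  Nat


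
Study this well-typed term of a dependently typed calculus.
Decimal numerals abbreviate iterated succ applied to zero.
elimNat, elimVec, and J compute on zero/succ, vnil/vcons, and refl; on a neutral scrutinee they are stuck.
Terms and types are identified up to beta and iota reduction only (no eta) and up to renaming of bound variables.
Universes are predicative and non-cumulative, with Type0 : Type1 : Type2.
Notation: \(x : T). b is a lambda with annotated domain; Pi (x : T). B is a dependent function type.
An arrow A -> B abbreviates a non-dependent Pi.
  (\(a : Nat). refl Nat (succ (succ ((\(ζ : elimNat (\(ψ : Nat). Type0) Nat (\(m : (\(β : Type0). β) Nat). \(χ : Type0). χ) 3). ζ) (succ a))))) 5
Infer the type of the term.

inferred type:
  Eq Nat 8 8


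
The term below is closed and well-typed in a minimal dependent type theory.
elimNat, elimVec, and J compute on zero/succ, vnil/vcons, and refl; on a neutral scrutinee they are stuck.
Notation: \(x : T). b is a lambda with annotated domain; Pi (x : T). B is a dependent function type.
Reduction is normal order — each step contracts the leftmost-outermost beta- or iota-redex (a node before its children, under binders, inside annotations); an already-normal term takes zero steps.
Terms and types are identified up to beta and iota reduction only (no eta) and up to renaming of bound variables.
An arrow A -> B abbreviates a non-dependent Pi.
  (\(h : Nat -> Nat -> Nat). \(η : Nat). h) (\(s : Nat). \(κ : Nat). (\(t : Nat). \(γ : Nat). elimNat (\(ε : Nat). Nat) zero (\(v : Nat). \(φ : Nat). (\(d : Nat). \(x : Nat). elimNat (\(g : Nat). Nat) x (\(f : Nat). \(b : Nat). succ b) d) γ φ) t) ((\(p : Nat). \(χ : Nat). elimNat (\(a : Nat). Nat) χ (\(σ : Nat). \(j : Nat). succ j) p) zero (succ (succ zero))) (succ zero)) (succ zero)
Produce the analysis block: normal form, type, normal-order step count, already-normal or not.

reduced normal form:
  \(h : Nat). \(η : Nat). succ (succ zero)
the term's type:
  Nat -> Nat -> Nat
steps to reach normal form (normal order): 20
term was already normal: no
first contracted redex: a beta-redex


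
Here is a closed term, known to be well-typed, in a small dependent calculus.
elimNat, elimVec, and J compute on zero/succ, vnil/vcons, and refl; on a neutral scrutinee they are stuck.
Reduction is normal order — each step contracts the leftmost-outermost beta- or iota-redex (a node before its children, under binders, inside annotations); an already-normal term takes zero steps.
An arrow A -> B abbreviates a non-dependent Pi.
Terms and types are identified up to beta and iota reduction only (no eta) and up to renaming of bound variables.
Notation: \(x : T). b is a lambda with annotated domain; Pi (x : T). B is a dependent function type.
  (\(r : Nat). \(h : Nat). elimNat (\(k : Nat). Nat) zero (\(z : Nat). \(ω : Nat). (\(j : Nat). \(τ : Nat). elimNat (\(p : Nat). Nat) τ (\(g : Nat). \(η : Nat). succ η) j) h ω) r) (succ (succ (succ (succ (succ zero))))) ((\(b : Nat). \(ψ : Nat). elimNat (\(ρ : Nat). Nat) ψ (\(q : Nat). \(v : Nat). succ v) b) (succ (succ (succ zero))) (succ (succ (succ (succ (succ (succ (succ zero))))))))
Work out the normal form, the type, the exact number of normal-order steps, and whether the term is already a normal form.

reduced normal form:
  succ (succ (succ (succ (succ (succ (succ (succ (succ (succ (succ (succ (succ (succ (succ (succ (succ (succ (succ (succ (succ (succ (succ (succ (succ (succ (succ (succ (succ (succ (succ (succ (succ (succ (succ (succ (succ (succ (succ (succ (succ (succ (succ (succ (succ (succ (succ (succ (succ (succ zero)))))))))))))))))))))))))))))))))))))))))))))))))
type:
  Nat
steps to reach normal form (normal order): 243
term was already normal: no
first redex: a beta-redex


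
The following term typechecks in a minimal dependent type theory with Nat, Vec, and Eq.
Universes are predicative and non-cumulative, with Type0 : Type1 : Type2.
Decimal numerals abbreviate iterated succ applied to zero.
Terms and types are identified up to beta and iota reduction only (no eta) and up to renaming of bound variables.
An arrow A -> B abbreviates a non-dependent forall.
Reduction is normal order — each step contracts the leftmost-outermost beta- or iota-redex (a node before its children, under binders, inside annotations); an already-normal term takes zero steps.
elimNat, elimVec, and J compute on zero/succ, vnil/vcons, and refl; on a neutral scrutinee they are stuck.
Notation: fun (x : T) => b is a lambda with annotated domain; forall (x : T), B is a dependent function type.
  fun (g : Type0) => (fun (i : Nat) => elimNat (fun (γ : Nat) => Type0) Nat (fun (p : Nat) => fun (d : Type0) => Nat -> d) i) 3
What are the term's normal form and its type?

normal form:
  fun (g : Type0) => Nat -> Nat -> Nat -> Nat
inferred type:
  Type0 -> Type0


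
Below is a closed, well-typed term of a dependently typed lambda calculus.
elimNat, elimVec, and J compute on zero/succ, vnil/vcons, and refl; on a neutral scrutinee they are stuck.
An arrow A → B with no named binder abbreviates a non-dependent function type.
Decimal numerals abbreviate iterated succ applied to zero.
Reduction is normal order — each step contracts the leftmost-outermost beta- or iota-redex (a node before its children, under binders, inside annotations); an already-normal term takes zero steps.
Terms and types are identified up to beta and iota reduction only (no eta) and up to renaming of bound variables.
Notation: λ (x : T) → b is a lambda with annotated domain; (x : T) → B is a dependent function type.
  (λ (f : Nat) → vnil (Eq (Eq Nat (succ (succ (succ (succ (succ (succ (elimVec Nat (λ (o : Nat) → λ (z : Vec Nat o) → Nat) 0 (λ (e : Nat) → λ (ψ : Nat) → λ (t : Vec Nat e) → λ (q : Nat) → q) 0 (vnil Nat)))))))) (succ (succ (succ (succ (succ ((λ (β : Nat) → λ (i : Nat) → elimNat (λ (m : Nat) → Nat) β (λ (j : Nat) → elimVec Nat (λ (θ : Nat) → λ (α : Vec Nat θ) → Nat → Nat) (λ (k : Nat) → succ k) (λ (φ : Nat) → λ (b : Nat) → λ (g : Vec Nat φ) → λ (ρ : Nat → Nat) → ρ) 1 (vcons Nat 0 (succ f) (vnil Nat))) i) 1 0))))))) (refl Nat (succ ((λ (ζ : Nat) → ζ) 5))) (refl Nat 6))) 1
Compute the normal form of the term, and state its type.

resulting normal form:
  vnil (Eq (Eq Nat 6 6) (refl Nat 6) (refl Nat 6))
the term's type:
  Vec (Eq (Eq Nat 6 6) (refl Nat 6) (refl Nat 6)) 0
observation: contracting a beta-redex first, the term normalizes in 6 steps.


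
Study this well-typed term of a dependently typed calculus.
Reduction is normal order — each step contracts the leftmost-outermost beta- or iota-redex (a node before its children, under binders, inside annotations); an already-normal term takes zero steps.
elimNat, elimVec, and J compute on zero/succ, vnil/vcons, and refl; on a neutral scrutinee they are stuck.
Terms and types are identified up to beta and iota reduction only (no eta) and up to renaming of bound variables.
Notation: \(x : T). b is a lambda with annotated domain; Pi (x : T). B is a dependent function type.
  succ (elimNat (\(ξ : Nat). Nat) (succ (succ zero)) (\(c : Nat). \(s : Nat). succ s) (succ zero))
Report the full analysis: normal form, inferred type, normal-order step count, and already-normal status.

resulting normal form:
  succ (succ (succ (succ zero)))
inferred type:
  Nat
steps to reach normal form (normal order): 4
started in normal form: no
first redex: an elimNat iota-redex


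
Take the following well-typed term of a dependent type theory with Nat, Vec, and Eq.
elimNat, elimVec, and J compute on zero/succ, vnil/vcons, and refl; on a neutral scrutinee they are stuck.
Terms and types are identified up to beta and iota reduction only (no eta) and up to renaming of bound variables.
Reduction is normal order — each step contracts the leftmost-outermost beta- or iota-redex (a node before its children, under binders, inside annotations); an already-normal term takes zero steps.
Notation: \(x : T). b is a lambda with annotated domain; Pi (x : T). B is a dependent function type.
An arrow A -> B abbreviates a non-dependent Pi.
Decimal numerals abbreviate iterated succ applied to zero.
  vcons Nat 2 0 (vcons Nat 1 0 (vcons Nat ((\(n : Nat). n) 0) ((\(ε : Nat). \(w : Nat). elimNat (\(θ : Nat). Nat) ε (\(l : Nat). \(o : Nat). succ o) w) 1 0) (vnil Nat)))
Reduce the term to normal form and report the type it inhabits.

normal form:
  vcons Nat 2 0 (vcons Nat 1 0 (vcons Nat 0 1 (vnil Nat)))
inferred type:
  Vec Nat 3
observation: 4 normal-order steps normalize the term, beginning with a beta-redex.


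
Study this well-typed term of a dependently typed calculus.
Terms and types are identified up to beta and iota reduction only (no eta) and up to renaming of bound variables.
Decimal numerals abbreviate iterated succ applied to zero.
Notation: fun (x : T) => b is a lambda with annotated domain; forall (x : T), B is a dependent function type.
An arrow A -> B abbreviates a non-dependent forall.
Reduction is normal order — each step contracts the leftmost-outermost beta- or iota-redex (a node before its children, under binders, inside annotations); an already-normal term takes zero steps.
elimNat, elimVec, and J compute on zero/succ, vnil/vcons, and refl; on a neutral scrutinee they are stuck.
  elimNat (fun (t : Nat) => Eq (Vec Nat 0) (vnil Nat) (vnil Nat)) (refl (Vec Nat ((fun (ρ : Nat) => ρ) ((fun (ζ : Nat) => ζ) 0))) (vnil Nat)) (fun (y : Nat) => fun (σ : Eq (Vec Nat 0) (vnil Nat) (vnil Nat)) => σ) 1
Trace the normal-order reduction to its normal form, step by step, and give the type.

reduction (normal order):
  elimNat (fun (t : Nat) => Eq (Vec Nat 0) (vnil Nat) (vnil Nat)) (refl (Vec Nat ((fun (ρ : Nat) => ρ) ((fun (ζ : Nat) => ζ) 0))) (vnil Nat)) (fun (y : Nat) => fun (σ : Eq (Vec Nat 0) (vnil Nat) (vnil Nat)) => σ) 1
  ~> (fun (t : Nat) => fun (ρ : Eq (Vec Nat 0) (vnil Nat) (vnil Nat)) => ρ) 0 (elimNat (fun (ζ : Nat) => Eq (Vec Nat 0) (vnil Nat) (vnil Nat)) (refl (Vec Nat ((fun (y : Nat) => y) ((fun (σ : Nat) => σ) 0))) (vnil Nat)) (fun (α : Nat) => fun (ξ : Eq (Vec Nat 0) (vnil Nat) (vnil Nat)) => ξ) 0)
  ~> (fun (t : Eq (Vec Nat 0) (vnil Nat) (vnil Nat)) => t) (elimNat (fun (ρ : Nat) => Eq (Vec Nat 0) (vnil Nat) (vnil Nat)) (refl (Vec Nat ((fun (ζ : Nat) => ζ) ((fun (y : Nat) => y) 0))) (vnil Nat)) (fun (σ : Nat) => fun (α : Eq (Vec Nat 0) (vnil Nat) (vnil Nat)) => α) 0)
  ~> elimNat (fun (t : Nat) => Eq (Vec Nat 0) (vnil Nat) (vnil Nat)) (refl (Vec Nat ((fun (ρ : Nat) => ρ) ((fun (ζ : Nat) => ζ) 0))) (vnil Nat)) (fun (y : Nat) => fun (σ : Eq (Vec Nat 0) (vnil Nat) (vnil Nat)) => σ) 0
  ~> refl (Vec Nat ((fun (t : Nat) => t) ((fun (ρ : Nat) => ρ) 0))) (vnil Nat)
  ~> refl (Vec Nat ((fun (t : Nat) => t) 0)) (vnil Nat)
  ~> refl (Vec Nat 0) (vnil Nat)
the term's type:
  Eq (Vec Nat 0) (vnil Nat) (vnil Nat)


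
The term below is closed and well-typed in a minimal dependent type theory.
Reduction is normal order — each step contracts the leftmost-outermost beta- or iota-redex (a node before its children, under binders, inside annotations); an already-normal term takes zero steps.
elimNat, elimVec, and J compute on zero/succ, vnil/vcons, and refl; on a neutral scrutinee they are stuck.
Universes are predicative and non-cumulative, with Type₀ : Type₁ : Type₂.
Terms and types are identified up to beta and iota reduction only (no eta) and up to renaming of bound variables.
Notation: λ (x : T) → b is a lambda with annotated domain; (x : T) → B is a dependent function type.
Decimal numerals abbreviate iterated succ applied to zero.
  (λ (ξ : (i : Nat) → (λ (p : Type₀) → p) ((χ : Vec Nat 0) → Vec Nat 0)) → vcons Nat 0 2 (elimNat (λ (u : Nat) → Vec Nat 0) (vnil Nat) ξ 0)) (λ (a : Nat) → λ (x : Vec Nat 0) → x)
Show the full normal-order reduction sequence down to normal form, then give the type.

normal-order reduction sequence:
  (λ (ξ : (i : Nat) → (λ (p : Type₀) → p) ((χ : Vec Nat 0) → Vec Nat 0)) → vcons Nat 0 2 (elimNat (λ (u : Nat) → Vec Nat 0) (vnil Nat) ξ 0)) (λ (a : Nat) → λ (x : Vec Nat 0) → x)
  ~> vcons Nat 0 2 (elimNat (λ (ξ : Nat) → Vec Nat 0) (vnil Nat) (λ (i : Nat) → λ (p : Vec Nat 0) → p) 0)
  ~> vcons Nat 0 2 (vnil Nat)
inferred type:
  Vec Nat 1


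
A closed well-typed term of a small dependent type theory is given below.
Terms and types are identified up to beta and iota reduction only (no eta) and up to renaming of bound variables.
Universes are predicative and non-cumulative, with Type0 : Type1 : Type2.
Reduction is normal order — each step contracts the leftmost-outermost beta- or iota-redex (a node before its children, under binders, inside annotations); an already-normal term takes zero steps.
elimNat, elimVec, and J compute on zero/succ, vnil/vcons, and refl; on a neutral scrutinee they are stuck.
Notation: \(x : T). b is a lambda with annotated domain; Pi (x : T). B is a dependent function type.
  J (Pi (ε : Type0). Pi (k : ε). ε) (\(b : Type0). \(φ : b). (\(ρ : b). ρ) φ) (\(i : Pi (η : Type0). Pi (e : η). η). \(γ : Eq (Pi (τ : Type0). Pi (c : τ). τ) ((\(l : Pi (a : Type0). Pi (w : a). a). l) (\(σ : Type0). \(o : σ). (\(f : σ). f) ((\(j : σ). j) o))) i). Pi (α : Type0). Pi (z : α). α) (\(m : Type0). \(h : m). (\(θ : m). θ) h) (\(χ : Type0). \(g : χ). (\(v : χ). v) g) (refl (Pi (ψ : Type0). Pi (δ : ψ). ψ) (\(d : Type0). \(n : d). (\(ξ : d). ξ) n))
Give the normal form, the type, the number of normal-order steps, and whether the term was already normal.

reduced normal form:
  \(ε : Type0). \(k : ε). k
type:
  Pi (ε : Type0). Pi (k : ε). ε
normal-order step count: 2
already normal: no
first redex: a J iota-redex


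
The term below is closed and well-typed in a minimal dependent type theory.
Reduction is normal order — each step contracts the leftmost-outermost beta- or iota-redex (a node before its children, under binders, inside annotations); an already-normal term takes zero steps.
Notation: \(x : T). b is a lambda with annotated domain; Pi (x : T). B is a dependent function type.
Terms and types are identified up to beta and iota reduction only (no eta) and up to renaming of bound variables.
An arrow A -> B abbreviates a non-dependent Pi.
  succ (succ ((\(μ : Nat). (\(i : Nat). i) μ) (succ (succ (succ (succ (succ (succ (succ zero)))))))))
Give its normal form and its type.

resulting normal form:
  succ (succ (succ (succ (succ (succ (succ (succ (succ zero))))))))
inferred type:
  Nat


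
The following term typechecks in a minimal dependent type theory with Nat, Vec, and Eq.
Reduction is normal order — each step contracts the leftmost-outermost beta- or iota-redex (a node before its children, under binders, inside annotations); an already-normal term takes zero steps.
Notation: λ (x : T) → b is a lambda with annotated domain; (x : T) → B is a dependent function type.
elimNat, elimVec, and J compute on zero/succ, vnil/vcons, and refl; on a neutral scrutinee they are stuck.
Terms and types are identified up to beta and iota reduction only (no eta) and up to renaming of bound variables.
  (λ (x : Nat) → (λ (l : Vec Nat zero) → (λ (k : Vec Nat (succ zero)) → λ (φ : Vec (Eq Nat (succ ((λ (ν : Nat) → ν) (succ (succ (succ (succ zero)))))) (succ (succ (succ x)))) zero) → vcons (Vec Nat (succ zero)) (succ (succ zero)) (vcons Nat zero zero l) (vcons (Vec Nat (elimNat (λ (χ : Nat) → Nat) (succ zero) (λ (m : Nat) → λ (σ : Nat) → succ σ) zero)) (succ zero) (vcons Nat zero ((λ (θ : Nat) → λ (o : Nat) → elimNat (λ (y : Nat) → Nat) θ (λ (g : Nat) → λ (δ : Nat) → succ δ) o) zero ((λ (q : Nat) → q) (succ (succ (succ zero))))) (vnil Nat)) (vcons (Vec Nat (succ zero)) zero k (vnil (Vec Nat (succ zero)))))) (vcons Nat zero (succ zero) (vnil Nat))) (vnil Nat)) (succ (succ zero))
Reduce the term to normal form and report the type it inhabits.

normal form:
  λ (x : Vec (Eq Nat (succ (succ (succ (succ (succ zero))))) (succ (succ (succ (succ (succ zero)))))) zero) → vcons (Vec Nat (succ zero)) (succ (succ zero)) (vcons Nat zero zero (vnil Nat)) (vcons (Vec Nat (succ zero)) (succ zero) (vcons Nat zero (succ (succ (succ zero))) (vnil Nat)) (vcons (Vec Nat (succ zero)) zero (vcons Nat zero (succ zero) (vnil Nat)) (vnil (Vec Nat (succ zero)))))
inferred type:
  (x : Vec (Eq Nat (succ (succ (succ (succ (succ zero))))) (succ (succ (succ (succ (succ zero)))))) zero) → Vec (Vec Nat (succ zero)) (succ (succ (succ zero)))


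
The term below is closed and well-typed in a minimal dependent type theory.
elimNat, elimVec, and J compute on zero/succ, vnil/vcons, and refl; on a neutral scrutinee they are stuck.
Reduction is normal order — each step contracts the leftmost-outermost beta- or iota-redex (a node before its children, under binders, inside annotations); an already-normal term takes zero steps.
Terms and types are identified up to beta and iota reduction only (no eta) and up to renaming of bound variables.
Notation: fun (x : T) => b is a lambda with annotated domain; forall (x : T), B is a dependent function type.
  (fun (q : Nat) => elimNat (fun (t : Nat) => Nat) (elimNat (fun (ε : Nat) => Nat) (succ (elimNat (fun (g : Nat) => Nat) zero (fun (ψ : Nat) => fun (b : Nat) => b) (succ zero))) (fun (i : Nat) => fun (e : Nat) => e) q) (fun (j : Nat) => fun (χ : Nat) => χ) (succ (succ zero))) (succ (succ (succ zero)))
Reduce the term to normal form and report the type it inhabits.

reduced normal form:
  succ zero
inferred type:
  Nat


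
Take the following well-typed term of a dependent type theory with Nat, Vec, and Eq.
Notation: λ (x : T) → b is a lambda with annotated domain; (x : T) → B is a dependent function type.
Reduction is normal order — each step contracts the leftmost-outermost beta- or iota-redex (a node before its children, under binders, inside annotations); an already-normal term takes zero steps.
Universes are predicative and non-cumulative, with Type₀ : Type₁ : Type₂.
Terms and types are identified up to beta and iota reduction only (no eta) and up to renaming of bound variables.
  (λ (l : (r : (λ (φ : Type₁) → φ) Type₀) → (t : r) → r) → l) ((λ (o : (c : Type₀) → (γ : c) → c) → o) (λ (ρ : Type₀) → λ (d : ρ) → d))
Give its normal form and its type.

normal form:
  λ (l : Type₀) → λ (r : l) → r
the term's type:
  (l : Type₀) → (r : l) → l
observation: contracting a beta-redex first, the term normalizes in 2 steps.


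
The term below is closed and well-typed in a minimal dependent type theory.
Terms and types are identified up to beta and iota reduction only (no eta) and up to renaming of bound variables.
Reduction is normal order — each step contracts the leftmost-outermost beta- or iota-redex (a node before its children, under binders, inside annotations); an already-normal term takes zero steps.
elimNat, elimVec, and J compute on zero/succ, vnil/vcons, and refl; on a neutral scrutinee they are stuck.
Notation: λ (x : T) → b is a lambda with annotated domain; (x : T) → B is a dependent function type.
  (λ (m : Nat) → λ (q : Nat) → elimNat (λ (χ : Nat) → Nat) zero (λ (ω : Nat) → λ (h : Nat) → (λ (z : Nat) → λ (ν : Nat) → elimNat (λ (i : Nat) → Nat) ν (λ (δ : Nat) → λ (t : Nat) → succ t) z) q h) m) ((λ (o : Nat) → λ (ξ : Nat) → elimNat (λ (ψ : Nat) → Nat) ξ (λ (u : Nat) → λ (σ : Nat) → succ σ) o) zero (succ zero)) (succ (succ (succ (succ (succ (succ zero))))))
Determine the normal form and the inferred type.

reduced normal form:
  succ (succ (succ (succ (succ (succ zero)))))
the term's type:
  Nat


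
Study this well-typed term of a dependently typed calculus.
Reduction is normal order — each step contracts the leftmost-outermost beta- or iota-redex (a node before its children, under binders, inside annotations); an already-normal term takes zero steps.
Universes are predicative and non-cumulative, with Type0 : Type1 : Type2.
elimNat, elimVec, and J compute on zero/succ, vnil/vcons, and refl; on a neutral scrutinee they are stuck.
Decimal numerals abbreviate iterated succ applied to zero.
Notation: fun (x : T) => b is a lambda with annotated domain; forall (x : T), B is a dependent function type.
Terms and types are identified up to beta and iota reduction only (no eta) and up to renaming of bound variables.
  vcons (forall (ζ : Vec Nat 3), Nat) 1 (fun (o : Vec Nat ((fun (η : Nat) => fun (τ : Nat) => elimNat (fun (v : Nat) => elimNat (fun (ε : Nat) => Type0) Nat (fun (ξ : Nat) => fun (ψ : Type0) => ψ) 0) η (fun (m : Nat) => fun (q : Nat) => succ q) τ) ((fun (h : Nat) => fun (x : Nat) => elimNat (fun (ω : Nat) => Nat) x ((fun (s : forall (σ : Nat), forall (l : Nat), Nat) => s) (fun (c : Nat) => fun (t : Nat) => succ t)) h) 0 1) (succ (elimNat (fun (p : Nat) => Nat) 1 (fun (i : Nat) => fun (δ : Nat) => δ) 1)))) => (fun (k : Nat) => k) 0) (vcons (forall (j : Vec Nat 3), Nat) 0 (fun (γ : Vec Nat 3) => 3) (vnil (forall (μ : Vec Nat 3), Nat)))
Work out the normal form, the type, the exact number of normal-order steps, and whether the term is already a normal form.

resulting normal form:
  vcons (forall (ζ : Vec Nat 3), Nat) 1 (fun (o : Vec Nat 3) => 0) (vcons (forall (η : Vec Nat 3), Nat) 0 (fun (τ : Vec Nat 3) => 3) (vnil (forall (v : Vec Nat 3), Nat)))
the term's type:
  Vec (forall (ζ : Vec Nat 3), Nat) 2
normal-order step count: 18
started in normal form: no
first contracted redex: a beta-redex


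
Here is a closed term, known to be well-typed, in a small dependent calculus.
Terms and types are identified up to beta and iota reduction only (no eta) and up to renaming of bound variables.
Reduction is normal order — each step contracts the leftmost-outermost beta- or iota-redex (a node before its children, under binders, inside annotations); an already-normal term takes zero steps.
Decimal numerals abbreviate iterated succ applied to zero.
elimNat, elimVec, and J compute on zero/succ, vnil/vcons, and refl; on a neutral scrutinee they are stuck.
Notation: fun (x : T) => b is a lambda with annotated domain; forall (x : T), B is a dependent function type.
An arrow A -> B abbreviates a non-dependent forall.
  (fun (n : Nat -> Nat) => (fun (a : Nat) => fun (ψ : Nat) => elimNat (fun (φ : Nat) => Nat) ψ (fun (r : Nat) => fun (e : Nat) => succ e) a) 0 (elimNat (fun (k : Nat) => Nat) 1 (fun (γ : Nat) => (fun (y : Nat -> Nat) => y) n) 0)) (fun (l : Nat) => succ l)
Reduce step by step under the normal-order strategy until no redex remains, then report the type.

normal-order reduction:
  (fun (n : Nat -> Nat) => (fun (a : Nat) => fun (ψ : Nat) => elimNat (fun (φ : Nat) => Nat) ψ (fun (r : Nat) => fun (e : Nat) => succ e) a) 0 (elimNat (fun (k : Nat) => Nat) 1 (fun (γ : Nat) => (fun (y : Nat -> Nat) => y) n) 0)) (fun (l : Nat) => succ l)
  ~> (fun (n : Nat) => fun (a : Nat) => elimNat (fun (ψ : Nat) => Nat) a (fun (φ : Nat) => fun (r : Nat) => succ r) n) 0 (elimNat (fun (e : Nat) => Nat) 1 (fun (k : Nat) => (fun (γ : Nat -> Nat) => γ) (fun (y : Nat) => succ y)) 0)
  ~> (fun (n : Nat) => elimNat (fun (a : Nat) => Nat) n (fun (ψ : Nat) => fun (φ : Nat) => succ φ) 0) (elimNat (fun (r : Nat) => Nat) 1 (fun (e : Nat) => (fun (k : Nat -> Nat) => k) (fun (γ : Nat) => succ γ)) 0)
  ~> elimNat (fun (n : Nat) => Nat) (elimNat (fun (a : Nat) => Nat) 1 (fun (ψ : Nat) => (fun (φ : Nat -> Nat) => φ) (fun (r : Nat) => succ r)) 0) (fun (e : Nat) => fun (k : Nat) => succ k) 0
  ~> elimNat (fun (n : Nat) => Nat) 1 (fun (a : Nat) => (fun (ψ : Nat -> Nat) => ψ) (fun (φ : Nat) => succ φ)) 0
  ~> 1
type:
  Nat


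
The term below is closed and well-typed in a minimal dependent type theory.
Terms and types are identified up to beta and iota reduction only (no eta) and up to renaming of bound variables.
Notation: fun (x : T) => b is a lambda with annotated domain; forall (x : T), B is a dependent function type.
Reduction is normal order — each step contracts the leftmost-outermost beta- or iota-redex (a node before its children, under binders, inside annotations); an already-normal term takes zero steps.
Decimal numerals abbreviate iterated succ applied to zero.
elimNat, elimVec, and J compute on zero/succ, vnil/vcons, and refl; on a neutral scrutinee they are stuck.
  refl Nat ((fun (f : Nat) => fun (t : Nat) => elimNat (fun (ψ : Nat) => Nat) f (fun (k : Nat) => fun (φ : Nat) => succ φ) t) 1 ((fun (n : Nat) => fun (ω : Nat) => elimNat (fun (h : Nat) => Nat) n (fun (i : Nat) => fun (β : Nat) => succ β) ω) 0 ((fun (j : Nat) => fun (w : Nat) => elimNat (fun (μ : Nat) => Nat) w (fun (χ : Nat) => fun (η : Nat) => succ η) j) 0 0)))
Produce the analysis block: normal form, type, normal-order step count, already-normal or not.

reduced normal form:
  refl Nat 1
inferred type:
  Eq Nat 1 1
normal-order step count: 9
already normal: no
first contracted redex: a beta-redex


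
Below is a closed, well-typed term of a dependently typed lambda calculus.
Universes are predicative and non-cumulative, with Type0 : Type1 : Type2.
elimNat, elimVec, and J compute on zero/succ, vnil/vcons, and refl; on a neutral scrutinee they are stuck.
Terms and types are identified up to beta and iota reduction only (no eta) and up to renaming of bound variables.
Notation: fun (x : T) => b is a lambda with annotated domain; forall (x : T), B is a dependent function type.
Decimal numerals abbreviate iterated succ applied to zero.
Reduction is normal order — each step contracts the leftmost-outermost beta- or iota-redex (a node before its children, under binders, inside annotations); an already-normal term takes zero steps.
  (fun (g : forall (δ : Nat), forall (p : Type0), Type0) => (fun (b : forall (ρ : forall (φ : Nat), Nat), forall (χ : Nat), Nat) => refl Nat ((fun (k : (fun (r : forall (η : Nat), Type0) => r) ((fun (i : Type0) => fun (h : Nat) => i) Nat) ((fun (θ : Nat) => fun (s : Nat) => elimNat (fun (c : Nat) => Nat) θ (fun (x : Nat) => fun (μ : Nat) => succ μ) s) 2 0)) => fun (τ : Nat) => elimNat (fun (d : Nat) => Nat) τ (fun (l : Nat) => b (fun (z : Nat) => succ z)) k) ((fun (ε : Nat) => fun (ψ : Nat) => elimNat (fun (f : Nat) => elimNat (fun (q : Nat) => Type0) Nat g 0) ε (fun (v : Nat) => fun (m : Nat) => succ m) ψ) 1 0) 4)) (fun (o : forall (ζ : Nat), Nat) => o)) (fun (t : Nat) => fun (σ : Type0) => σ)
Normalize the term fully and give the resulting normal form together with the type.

reduced normal form:
  refl Nat 5
type:
  Eq Nat 5 5
observation: the first redex contracted is a beta-redex; the normal form is reached in 12 normal-order steps.


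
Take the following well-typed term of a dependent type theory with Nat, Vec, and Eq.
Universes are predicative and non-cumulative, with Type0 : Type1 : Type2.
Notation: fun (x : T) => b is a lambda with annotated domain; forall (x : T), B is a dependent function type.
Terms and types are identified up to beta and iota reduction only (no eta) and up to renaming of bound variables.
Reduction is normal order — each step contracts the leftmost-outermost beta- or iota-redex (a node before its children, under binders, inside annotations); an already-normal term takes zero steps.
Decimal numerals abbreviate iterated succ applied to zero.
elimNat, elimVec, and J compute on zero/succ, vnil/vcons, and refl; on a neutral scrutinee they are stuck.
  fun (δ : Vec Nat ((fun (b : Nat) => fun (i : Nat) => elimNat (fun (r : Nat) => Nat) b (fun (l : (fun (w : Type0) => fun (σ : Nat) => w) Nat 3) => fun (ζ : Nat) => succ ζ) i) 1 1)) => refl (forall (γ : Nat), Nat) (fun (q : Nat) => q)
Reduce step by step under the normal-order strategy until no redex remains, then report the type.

reduction (normal order):
  fun (δ : Vec Nat ((fun (b : Nat) => fun (i : Nat) => elimNat (fun (r : Nat) => Nat) b (fun (l : (fun (w : Type0) => fun (σ : Nat) => w) Nat 3) => fun (ζ : Nat) => succ ζ) i) 1 1)) => refl (forall (γ : Nat), Nat) (fun (q : Nat) => q)
  ~> fun (δ : Vec Nat ((fun (b : Nat) => elimNat (fun (i : Nat) => Nat) 1 (fun (r : (fun (l : Type0) => fun (w : Nat) => l) Nat 3) => fun (σ : Nat) => succ σ) b) 1)) => refl (forall (ζ : Nat), Nat) (fun (γ : Nat) => γ)
  ~> fun (δ : Vec Nat (elimNat (fun (b : Nat) => Nat) 1 (fun (i : (fun (r : Type0) => fun (l : Nat) => r) Nat 3) => fun (w : Nat) => succ w) 1)) => refl (forall (σ : Nat), Nat) (fun (ζ : Nat) => ζ)
  ~> fun (δ : Vec Nat ((fun (b : (fun (i : Type0) => fun (r : Nat) => i) Nat 3) => fun (l : Nat) => succ l) 0 (elimNat (fun (w : Nat) => Nat) 1 (fun (σ : (fun (ζ : Type0) => fun (γ : Nat) => ζ) Nat 3) => fun (q : Nat) => succ q) 0))) => refl (forall (c : Nat), Nat) (fun (h : Nat) => h)
  ~> fun (δ : Vec Nat ((fun (b : Nat) => succ b) (elimNat (fun (i : Nat) => Nat) 1 (fun (r : (fun (l : Type0) => fun (w : Nat) => l) Nat 3) => fun (σ : Nat) => succ σ) 0))) => refl (forall (ζ : Nat), Nat) (fun (γ : Nat) => γ)
  ~> fun (δ : Vec Nat (succ (elimNat (fun (b : Nat) => Nat) 1 (fun (i : (fun (r : Type0) => fun (l : Nat) => r) Nat 3) => fun (w : Nat) => succ w) 0))) => refl (forall (σ : Nat), Nat) (fun (ζ : Nat) => ζ)
  ~> fun (δ : Vec Nat 2) => refl (forall (b : Nat), Nat) (fun (i : Nat) => i)
inferred type:
  forall (δ : Vec Nat 2), Eq (forall (b : Nat), Nat) (fun (i : Nat) => i) (fun (r : Nat) => r)


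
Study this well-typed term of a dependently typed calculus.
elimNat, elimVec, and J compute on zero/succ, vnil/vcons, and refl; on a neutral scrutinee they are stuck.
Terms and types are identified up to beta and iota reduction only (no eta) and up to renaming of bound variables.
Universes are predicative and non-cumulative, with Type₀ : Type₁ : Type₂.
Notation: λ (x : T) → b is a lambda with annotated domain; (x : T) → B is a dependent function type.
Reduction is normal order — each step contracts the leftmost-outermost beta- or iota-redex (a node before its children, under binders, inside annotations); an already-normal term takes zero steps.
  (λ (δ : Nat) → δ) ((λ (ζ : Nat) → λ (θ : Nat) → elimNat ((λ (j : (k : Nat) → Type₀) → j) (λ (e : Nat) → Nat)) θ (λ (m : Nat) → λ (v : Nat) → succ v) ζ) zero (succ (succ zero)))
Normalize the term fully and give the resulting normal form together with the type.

normal form:
  succ (succ zero)
inferred type:
  Nat
observation: the leftmost-outermost redex is a beta-redex, and normalization takes 4 steps.


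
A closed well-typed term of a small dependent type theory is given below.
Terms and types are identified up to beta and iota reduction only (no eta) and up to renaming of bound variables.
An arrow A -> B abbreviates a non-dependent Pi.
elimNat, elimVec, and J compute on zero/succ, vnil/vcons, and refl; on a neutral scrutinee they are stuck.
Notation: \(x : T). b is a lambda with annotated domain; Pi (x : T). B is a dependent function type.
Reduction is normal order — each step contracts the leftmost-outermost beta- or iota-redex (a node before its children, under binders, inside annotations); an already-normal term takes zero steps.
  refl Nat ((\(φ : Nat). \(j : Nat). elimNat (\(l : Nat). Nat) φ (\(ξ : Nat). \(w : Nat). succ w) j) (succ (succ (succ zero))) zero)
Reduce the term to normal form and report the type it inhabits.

normal form:
  refl Nat (succ (succ (succ zero)))
the term's type:
  Eq Nat (succ (succ (succ zero))) (succ (succ (succ zero)))
observation: 3 normal-order steps normalize the term, beginning with a beta-redex.


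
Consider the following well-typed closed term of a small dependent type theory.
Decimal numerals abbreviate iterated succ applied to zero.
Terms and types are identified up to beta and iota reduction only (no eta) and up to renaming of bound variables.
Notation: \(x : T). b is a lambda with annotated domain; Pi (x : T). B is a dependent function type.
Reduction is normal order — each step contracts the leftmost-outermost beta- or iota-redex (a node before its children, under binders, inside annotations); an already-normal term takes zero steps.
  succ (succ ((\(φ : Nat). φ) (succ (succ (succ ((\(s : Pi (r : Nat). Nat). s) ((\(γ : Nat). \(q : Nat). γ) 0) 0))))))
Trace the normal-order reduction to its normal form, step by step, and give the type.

normal-order reduction sequence:
  succ (succ ((\(φ : Nat). φ) (succ (succ (succ ((\(s : Pi (r : Nat). Nat). s) ((\(γ : Nat). \(q : Nat). γ) 0) 0))))))
  ~> succ (succ (succ (succ (succ ((\(φ : Pi (s : Nat). Nat). φ) ((\(r : Nat). \(γ : Nat). r) 0) 0)))))
  ~> succ (succ (succ (succ (succ ((\(φ : Nat). \(s : Nat). φ) 0 0)))))
  ~> succ (succ (succ (succ (succ ((\(φ : Nat). 0) 0)))))
  ~> 5
type:
  Nat


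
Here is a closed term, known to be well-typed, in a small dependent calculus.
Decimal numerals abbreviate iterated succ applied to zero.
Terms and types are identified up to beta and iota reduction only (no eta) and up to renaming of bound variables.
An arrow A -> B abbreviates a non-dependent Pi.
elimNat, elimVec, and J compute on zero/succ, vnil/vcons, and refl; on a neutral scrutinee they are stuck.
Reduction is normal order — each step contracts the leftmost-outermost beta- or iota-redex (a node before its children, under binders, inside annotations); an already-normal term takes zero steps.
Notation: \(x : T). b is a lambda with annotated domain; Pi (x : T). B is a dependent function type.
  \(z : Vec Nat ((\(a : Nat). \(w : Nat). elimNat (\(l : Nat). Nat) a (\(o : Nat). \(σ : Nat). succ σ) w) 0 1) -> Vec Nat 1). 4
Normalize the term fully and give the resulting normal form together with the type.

resulting normal form:
  \(z : Vec Nat 1 -> Vec Nat 1). 4
the term's type:
  (Vec Nat 1 -> Vec Nat 1) -> Nat
observation: normalization takes exactly 6 steps under the normal-order strategy.


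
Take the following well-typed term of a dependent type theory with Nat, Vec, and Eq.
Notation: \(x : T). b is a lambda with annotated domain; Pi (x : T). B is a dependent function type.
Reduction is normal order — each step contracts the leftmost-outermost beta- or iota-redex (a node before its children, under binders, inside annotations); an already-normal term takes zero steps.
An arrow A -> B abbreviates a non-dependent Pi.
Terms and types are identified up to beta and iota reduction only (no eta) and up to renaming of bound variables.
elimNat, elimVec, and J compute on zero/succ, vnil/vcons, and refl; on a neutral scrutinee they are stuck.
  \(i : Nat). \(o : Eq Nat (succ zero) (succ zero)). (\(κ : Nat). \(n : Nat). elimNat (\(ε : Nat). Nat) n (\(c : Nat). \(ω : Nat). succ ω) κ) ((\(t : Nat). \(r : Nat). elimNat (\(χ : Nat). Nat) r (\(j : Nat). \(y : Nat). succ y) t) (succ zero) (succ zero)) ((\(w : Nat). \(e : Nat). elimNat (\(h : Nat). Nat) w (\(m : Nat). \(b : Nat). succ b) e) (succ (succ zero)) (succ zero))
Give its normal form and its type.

reduced normal form:
  \(i : Nat). \(o : Eq Nat (succ zero) (succ zero)). succ (succ (succ (succ (succ zero))))
the term's type:
  Nat -> Eq Nat (succ zero) (succ zero) -> Nat
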